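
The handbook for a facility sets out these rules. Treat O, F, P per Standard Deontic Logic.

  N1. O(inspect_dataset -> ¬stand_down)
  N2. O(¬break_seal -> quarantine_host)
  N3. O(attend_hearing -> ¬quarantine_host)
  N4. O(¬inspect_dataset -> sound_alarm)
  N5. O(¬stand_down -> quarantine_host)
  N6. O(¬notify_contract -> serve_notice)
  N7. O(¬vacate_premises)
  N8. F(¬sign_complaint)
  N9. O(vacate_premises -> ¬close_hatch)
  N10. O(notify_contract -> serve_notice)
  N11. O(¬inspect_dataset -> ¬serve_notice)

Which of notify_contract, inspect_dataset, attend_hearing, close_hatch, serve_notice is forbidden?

By case analysis on notify_contract: premise 10 gives O(notify_contract -> serve_notice) and premise 6 gives O(¬notify_contract -> serve_notice), so O(serve_notice) either way.
Premise 11, O(¬inspect_dataset -> ¬serve_notice), contraposes to O(serve_notice -> inspect_dataset); with O(serve_notice) we get O(inspect_dataset).
From O(inspect_dataset) and premise 1, O(inspect_dataset -> ¬stand_down), we obtain O(¬stand_down).
From O(¬stand_down) and premise 5, O(¬stand_down -> quarantine_host), we obtain O(quarantine_host).
Premise 3, O(attend_hearing -> ¬quarantine_host), contraposes to O(quarantine_host -> ¬attend_hearing); with O(quarantine_host) we get O(¬attend_hearing).
So O(¬attend_hearing) holds, i.e. attend_hearing is forbidden. None of the other listed options is forbidden under the premises.

attend_hearing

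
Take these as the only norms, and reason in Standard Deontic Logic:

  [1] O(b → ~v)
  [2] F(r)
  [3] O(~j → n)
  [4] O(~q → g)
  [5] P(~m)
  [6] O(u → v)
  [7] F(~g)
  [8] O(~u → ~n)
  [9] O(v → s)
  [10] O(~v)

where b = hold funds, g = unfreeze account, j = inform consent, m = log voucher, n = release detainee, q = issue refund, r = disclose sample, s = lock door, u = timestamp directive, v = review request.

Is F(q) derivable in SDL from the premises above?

Premise 4 is O(~q → g); even if O(g) held, inferring O(~q) would be affirming the consequent — invalid.
No other premise forces O(~q). An ideal world satisfying every premise can still have q true, so F(q) is not derivable.

No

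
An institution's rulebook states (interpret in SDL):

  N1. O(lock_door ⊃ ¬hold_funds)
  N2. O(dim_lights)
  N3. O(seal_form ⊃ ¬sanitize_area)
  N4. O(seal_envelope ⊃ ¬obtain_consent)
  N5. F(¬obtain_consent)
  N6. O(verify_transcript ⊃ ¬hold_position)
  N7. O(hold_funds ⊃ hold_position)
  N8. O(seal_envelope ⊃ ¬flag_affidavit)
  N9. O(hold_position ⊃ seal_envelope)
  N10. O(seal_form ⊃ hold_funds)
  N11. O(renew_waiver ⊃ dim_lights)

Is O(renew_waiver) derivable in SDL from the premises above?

Premise 11 is O(renew_waiver ⊃ dim_lights); even if O(dim_lights) held, inferring O(renew_waiver) would be affirming the consequent — invalid.
No other premise forces O(renew_waiver). An ideal world satisfying every premise can still have renew_waiver false, so O(renew_waiver) is not derivable.

No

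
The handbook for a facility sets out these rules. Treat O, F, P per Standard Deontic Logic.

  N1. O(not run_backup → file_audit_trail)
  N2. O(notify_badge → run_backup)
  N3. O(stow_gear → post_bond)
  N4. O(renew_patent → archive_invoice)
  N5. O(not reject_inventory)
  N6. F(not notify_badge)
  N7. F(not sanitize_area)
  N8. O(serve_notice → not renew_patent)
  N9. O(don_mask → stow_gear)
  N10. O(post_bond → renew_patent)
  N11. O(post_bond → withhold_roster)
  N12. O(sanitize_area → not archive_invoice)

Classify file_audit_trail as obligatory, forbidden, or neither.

Premise 1 is O(not run_backup → file_audit_trail), but O(not run_backup) is not derivable from the premises, so it does not yield O(file_audit_trail).
No premise or chain of K-axiom applications forces O(file_audit_trail), and none forces O(not file_audit_trail). So file_audit_trail is neither obligatory nor forbidden under these norms.

Neither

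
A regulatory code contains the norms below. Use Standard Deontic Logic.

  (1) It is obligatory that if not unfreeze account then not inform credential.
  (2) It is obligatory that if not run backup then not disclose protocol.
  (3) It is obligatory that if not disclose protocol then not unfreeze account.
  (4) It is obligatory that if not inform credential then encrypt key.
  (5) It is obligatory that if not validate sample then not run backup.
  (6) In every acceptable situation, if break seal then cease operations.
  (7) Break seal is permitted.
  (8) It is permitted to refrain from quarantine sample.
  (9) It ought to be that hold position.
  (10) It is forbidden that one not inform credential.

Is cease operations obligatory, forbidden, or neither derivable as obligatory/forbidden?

Neither

Premise 6 is O(break_seal → cease_operations), but O(break_seal) is not derivable from the premises (the permission P(break_seal) asserts only ¬O(¬break_seal), not O(break_seal)), so it does not yield O(cease_operations).
No premise or chain of K-axiom applications forces O(cease_operations), and none forces O(¬cease_operations). So cease_operations is neither obligatory nor forbidden under these norms.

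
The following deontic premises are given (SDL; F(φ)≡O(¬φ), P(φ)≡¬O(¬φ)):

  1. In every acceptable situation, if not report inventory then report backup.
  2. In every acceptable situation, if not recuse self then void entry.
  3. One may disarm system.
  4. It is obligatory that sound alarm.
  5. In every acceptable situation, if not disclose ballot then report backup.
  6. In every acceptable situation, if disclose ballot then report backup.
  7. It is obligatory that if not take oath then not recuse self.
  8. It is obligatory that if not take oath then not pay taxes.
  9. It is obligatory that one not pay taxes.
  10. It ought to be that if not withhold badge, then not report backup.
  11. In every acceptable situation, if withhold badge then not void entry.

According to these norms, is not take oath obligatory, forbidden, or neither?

Premises 6 and 5 cover both cases: O(disclose_ballot → report_backup) and O(¬disclose_ballot → report_backup). Since disclose_ballot ∨ ¬disclose_ballot is a tautology, O(report_backup) follows.
Premise 10 is O(¬withhold_badge → ¬report_backup); contrapositively O(report_backup → withhold_badge). Since O(report_backup) holds, K gives O(withhold_badge).
Applying K to premise 11 (O(withhold_badge → ¬void_entry)) and O(withhold_badge) yields O(¬void_entry).
Premise 2 is O(¬recuse_self → void_entry); contrapositively O(¬void_entry → recuse_self). Since O(¬void_entry) holds, K gives O(recuse_self).
Premise 7 is O(¬take_oath → ¬recuse_self); contrapositively O(recuse_self → take_oath). Since O(recuse_self) holds, K gives O(take_oath).
Premises 1, 3, 4, 8, 9 do not contribute to this derivation.
Thus O(take_oath), which is F(¬take_oath): ¬take_oath is forbidden.

Forbidden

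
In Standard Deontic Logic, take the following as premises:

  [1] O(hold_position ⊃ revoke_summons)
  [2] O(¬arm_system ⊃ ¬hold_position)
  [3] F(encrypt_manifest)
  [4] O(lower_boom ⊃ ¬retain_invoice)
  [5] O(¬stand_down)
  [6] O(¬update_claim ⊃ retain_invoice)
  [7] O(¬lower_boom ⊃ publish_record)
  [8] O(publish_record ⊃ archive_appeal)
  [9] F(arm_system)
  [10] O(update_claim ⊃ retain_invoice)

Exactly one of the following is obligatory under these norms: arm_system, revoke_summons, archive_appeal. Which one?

archive_appeal

Premises 6 and 10 are O(¬update_claim ⊃ retain_invoice) and O(update_claim ⊃ retain_invoice); every ideal world satisfies ¬update_claim or update_claim, so in either case retain_invoice holds — hence O(retain_invoice).
Premise 4, O(lower_boom ⊃ ¬retain_invoice), contraposes to O(retain_invoice ⊃ ¬lower_boom); with O(retain_invoice) we get O(¬lower_boom).
Applying K to premise 7 (O(¬lower_boom ⊃ publish_record)) and O(¬lower_boom) yields O(publish_record).
From O(publish_record) and premise 8, O(publish_record ⊃ archive_appeal), we obtain O(archive_appeal).
So O(archive_appeal) holds — archive_appeal is obligatory. None of the other listed options is made obligatory by any chain of premises.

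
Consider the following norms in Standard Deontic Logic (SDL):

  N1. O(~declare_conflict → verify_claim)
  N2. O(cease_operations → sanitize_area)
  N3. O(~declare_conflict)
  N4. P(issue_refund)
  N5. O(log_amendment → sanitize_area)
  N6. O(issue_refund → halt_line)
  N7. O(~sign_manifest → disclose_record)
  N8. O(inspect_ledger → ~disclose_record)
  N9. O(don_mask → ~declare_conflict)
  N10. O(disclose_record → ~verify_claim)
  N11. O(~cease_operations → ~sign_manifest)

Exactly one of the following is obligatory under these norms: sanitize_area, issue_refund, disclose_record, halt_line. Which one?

sanitize_area

From premise 3 we have O(~declare_conflict).
From O(~declare_conflict) and premise 1, O(~declare_conflict → verify_claim), we obtain O(verify_claim).
Premise 10 is O(disclose_record → ~verify_claim); contrapositively O(verify_claim → ~disclose_record). Since O(verify_claim) holds, K gives O(~disclose_record).
The contrapositive of premise 7 (O(~sign_manifest → disclose_record)) is O(~disclose_record → sign_manifest), and O(~disclose_record) is already established, so O(sign_manifest).
The contrapositive of premise 11 (O(~cease_operations → ~sign_manifest)) is O(sign_manifest → cease_operations), and O(sign_manifest) is already established, so O(cease_operations).
From O(cease_operations) and premise 2, O(cease_operations → sanitize_area), we obtain O(sanitize_area).
So O(sanitize_area) holds — sanitize_area is obligatory. None of the other listed options is made obligatory by any chain of premises.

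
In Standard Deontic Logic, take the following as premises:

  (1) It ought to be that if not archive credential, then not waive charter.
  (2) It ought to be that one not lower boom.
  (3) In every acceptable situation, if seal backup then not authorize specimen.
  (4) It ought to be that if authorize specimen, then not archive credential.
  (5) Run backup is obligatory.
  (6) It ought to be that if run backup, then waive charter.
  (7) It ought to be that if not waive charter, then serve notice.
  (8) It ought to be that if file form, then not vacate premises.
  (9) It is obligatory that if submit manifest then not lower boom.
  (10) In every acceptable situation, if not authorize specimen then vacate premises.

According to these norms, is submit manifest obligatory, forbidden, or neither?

Premise 9 is O(submit_manifest → ¬lower_boom); even if O(¬lower_boom) held, inferring O(submit_manifest) would be affirming the consequent — invalid.
No premise or chain of K-axiom applications forces O(submit_manifest), and none forces O(¬submit_manifest). So submit_manifest is neither obligatory nor forbidden under these norms.

Neither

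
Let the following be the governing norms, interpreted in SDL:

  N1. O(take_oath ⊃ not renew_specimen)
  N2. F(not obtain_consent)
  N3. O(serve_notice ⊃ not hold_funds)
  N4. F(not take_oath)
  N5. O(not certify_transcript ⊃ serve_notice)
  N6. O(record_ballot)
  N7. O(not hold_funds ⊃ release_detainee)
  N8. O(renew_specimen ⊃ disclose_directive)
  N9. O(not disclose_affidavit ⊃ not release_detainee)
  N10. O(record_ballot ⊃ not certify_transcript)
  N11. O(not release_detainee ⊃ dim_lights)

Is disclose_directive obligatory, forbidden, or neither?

Neither

Premise 8 is O(renew_specimen ⊃ disclose_directive), but O(renew_specimen) is not derivable from the premises, so it does not yield O(disclose_directive).
No premise or chain of K-axiom applications forces O(disclose_directive), and none forces O(not disclose_directive). So disclose_directive is neither obligatory nor forbidden under these norms.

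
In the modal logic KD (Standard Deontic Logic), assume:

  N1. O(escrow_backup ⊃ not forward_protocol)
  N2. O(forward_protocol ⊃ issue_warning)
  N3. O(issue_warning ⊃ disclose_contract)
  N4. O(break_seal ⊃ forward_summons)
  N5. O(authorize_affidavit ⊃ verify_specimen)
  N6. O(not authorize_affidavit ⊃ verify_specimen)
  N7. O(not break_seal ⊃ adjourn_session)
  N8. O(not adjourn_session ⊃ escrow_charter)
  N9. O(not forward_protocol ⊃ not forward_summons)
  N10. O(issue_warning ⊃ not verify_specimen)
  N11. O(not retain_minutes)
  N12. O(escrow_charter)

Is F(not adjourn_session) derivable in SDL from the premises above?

Premises 5 and 6 are O(authorize_affidavit ⊃ verify_specimen) and O(not authorize_affidavit ⊃ verify_specimen); every ideal world satisfies authorize_affidavit or not authorize_affidavit, so in either case verify_specimen holds — hence O(verify_specimen).
The contrapositive of premise 10 (O(issue_warning ⊃ not verify_specimen)) is O(verify_specimen ⊃ not issue_warning), and O(verify_specimen) is already established, so O(not issue_warning).
The contrapositive of premise 2 (O(forward_protocol ⊃ issue_warning)) is O(not issue_warning ⊃ not forward_protocol), and O(not issue_warning) is already established, so O(not forward_protocol).
From O(not forward_protocol) and premise 9, O(not forward_protocol ⊃ not forward_summons), we obtain O(not forward_summons).
The contrapositive of premise 4 (O(break_seal ⊃ forward_summons)) is O(not forward_summons ⊃ not break_seal), and O(not forward_summons) is already established, so O(not break_seal).
With premise 7, O(not break_seal ⊃ adjourn_session), the K-axiom yields O(adjourn_session).
Premises 1, 3, 8, 11, 12 do not contribute to this derivation.
So O(adjourn_session) holds, i.e. F(not adjourn_session). The claim follows.

Yes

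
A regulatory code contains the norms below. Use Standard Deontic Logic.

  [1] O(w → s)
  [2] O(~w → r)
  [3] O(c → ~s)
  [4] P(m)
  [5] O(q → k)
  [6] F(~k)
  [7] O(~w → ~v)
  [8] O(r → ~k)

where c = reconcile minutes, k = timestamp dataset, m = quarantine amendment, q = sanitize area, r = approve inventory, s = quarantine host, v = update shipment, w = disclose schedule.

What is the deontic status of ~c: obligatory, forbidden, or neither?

Premise 6, F(~k), is equivalent to O(k).
The contrapositive of premise 8 (O(r → ~k)) is O(k → ~r), and O(k) is already established, so O(~r).
The contrapositive of premise 2 (O(~w → r)) is O(~r → w), and O(~r) is already established, so O(w).
From O(w) and premise 1, O(w → s), we obtain O(s).
Premise 3 is O(c → ~s); contrapositively O(s → ~c). Since O(s) holds, K gives O(~c).
Premises 4, 5, 7 do not contribute to this derivation.
Hence ~c is obligatory.

Obligatory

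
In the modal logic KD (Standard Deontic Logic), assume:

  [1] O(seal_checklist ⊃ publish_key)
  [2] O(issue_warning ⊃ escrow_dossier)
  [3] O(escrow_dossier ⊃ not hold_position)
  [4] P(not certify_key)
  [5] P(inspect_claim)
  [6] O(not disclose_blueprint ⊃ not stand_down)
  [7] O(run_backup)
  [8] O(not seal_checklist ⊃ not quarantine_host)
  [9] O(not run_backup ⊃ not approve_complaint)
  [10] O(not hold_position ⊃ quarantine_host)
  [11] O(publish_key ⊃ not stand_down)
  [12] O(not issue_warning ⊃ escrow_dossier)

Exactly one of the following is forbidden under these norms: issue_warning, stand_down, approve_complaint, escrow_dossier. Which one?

stand_down

Premises 2 and 12 are O(issue_warning ⊃ escrow_dossier) and O(not issue_warning ⊃ escrow_dossier); every ideal world satisfies issue_warning or not issue_warning, so in either case escrow_dossier holds — hence O(escrow_dossier).
With premise 3, O(escrow_dossier ⊃ not hold_position), the K-axiom yields O(not hold_position).
With premise 10, O(not hold_position ⊃ quarantine_host), the K-axiom yields O(quarantine_host).
Premise 8 is O(not seal_checklist ⊃ not quarantine_host); contrapositively O(quarantine_host ⊃ seal_checklist). Since O(quarantine_host) holds, K gives O(seal_checklist).
With premise 1, O(seal_checklist ⊃ publish_key), the K-axiom yields O(publish_key).
Premise 11 is O(publish_key ⊃ not stand_down); since O(publish_key), deontic closure gives O(not stand_down).
So O(not stand_down) holds, i.e. stand_down is forbidden. None of the other listed options is forbidden under the premises.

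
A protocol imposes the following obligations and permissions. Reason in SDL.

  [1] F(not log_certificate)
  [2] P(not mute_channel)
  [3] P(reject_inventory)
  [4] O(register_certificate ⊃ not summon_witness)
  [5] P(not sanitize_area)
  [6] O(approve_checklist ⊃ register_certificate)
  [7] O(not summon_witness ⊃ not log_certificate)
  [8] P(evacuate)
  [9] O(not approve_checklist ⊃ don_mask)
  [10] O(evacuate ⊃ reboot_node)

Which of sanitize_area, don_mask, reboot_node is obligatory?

don_mask

F(not log_certificate) at premise 1 means O(log_certificate).
The contrapositive of premise 7 (O(not summon_witness ⊃ not log_certificate)) is O(log_certificate ⊃ summon_witness), and O(log_certificate) is already established, so O(summon_witness).
The contrapositive of premise 4 (O(register_certificate ⊃ not summon_witness)) is O(summon_witness ⊃ not register_certificate), and O(summon_witness) is already established, so O(not register_certificate).
The contrapositive of premise 6 (O(approve_checklist ⊃ register_certificate)) is O(not register_certificate ⊃ not approve_checklist), and O(not register_certificate) is already established, so O(not approve_checklist).
Premise 9 is O(not approve_checklist ⊃ don_mask); since O(not approve_checklist), deontic closure gives O(don_mask).
So O(don_mask) holds — don_mask is obligatory. None of the other listed options is made obligatory by any chain of premises.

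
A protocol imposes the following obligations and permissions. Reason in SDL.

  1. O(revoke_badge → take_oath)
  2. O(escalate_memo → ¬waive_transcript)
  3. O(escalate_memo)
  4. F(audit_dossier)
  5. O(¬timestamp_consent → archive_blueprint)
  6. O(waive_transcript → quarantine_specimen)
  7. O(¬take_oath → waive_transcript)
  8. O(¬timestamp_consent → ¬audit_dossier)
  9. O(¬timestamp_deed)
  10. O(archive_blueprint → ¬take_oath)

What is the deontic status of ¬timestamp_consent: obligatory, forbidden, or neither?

Forbidden

From premise 3 we have O(escalate_memo).
With premise 2, O(escalate_memo → ¬waive_transcript), the K-axiom yields O(¬waive_transcript).
The contrapositive of premise 7 (O(¬take_oath → waive_transcript)) is O(¬waive_transcript → take_oath), and O(¬waive_transcript) is already established, so O(take_oath).
Premise 10 is O(archive_blueprint → ¬take_oath); contrapositively O(take_oath → ¬archive_blueprint). Since O(take_oath) holds, K gives O(¬archive_blueprint).
The contrapositive of premise 5 (O(¬timestamp_consent → archive_blueprint)) is O(¬archive_blueprint → timestamp_consent), and O(¬archive_blueprint) is already established, so O(timestamp_consent).
Premises 1, 4, 6, 8, 9 do not contribute to this derivation.
Thus O(timestamp_consent), which is F(¬timestamp_consent): ¬timestamp_consent is forbidden.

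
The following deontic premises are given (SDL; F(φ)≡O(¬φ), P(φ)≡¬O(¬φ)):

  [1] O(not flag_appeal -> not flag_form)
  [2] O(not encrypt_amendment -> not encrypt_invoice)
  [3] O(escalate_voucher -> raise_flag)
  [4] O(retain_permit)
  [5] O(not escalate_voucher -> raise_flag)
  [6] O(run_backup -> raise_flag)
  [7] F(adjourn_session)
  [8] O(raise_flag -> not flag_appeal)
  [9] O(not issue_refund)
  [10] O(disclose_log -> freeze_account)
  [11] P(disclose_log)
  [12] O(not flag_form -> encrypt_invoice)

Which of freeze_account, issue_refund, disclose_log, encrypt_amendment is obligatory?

Premises 3 and 5 are O(escalate_voucher -> raise_flag) and O(not escalate_voucher -> raise_flag); every ideal world satisfies escalate_voucher or not escalate_voucher, so in either case raise_flag holds — hence O(raise_flag).
With premise 8, O(raise_flag -> not flag_appeal), the K-axiom yields O(not flag_appeal).
Premise 1 is O(not flag_appeal -> not flag_form); since O(not flag_appeal), deontic closure gives O(not flag_form).
Premise 12 is O(not flag_form -> encrypt_invoice); since O(not flag_form), deontic closure gives O(encrypt_invoice).
Premise 2 is O(not encrypt_amendment -> not encrypt_invoice); contrapositively O(encrypt_invoice -> encrypt_amendment). Since O(encrypt_invoice) holds, K gives O(encrypt_amendment).
So O(encrypt_amendment) holds — encrypt_amendment is obligatory. None of the other listed options is made obligatory by any chain of premises.

encrypt_amendment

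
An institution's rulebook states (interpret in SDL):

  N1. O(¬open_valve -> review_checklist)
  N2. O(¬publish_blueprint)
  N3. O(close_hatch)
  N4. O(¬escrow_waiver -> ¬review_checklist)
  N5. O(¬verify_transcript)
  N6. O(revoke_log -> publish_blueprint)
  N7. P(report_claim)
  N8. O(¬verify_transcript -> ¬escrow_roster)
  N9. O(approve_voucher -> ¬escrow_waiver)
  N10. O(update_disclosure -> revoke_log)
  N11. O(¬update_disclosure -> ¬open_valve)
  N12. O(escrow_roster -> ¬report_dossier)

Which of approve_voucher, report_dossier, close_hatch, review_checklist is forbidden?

Premise 2 gives O(¬publish_blueprint).
The contrapositive of premise 6 (O(revoke_log -> publish_blueprint)) is O(¬publish_blueprint -> ¬revoke_log), and O(¬publish_blueprint) is already established, so O(¬revoke_log).
Premise 10 is O(update_disclosure -> revoke_log); contrapositively O(¬revoke_log -> ¬update_disclosure). Since O(¬revoke_log) holds, K gives O(¬update_disclosure).
Applying K to premise 11 (O(¬update_disclosure -> ¬open_valve)) and O(¬update_disclosure) yields O(¬open_valve).
Applying K to premise 1 (O(¬open_valve -> review_checklist)) and O(¬open_valve) yields O(review_checklist).
Premise 4 is O(¬escrow_waiver -> ¬review_checklist); contrapositively O(review_checklist -> escrow_waiver). Since O(review_checklist) holds, K gives O(escrow_waiver).
Premise 9 is O(approve_voucher -> ¬escrow_waiver); contrapositively O(escrow_waiver -> ¬approve_voucher). Since O(escrow_waiver) holds, K gives O(¬approve_voucher).
So O(¬approve_voucher) holds, i.e. approve_voucher is forbidden. None of the other listed options is forbidden under the premises.

approve_voucher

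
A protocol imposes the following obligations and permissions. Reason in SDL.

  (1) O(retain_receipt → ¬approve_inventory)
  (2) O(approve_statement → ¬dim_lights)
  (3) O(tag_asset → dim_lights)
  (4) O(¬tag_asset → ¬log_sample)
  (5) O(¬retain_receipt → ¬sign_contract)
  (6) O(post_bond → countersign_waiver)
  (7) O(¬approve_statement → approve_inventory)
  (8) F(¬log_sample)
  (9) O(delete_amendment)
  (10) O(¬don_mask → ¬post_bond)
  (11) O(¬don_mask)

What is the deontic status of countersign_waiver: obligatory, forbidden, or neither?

Neither

Premise 6 is O(post_bond → countersign_waiver), but O(post_bond) is not derivable from the premises, so it does not yield O(countersign_waiver).
No premise or chain of K-axiom applications forces O(countersign_waiver), and none forces O(¬countersign_waiver). So countersign_waiver is neither obligatory nor forbidden under these norms.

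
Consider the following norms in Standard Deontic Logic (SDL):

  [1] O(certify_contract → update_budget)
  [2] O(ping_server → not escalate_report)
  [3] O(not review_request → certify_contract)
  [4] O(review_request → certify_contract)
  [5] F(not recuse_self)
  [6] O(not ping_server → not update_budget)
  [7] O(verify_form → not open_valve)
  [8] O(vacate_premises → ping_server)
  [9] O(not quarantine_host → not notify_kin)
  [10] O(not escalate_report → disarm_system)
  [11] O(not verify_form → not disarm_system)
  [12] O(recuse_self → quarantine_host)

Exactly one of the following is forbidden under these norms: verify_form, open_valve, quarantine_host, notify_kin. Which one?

open_valve

By case analysis on review_request: premise 4 gives O(review_request → certify_contract) and premise 3 gives O(not review_request → certify_contract), so O(certify_contract) either way.
Premise 1 is O(certify_contract → update_budget); since O(certify_contract), deontic closure gives O(update_budget).
The contrapositive of premise 6 (O(not ping_server → not update_budget)) is O(update_budget → ping_server), and O(update_budget) is already established, so O(ping_server).
Premise 2 is O(ping_server → not escalate_report); since O(ping_server), deontic closure gives O(not escalate_report).
From O(not escalate_report) and premise 10, O(not escalate_report → disarm_system), we obtain O(disarm_system).
Premise 11, O(not verify_form → not disarm_system), contraposes to O(disarm_system → verify_form); with O(disarm_system) we get O(verify_form).
Applying K to premise 7 (O(verify_form → not open_valve)) and O(verify_form) yields O(not open_valve).
So O(not open_valve) holds, i.e. open_valve is forbidden. None of the other listed options is forbidden under the premises.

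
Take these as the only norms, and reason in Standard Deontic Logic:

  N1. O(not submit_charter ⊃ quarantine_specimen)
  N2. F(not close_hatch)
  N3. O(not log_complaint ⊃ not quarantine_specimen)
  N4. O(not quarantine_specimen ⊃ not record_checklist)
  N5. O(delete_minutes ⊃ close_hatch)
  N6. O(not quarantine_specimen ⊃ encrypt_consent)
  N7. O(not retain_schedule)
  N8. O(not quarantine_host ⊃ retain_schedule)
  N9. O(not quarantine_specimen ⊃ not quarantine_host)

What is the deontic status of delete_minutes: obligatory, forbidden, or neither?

Premise 5 is O(delete_minutes ⊃ close_hatch); even if O(close_hatch) held, inferring O(delete_minutes) would be affirming the consequent — invalid.
No premise or chain of K-axiom applications forces O(delete_minutes), and none forces O(not delete_minutes). So delete_minutes is neither obligatory nor forbidden under these norms.

Neither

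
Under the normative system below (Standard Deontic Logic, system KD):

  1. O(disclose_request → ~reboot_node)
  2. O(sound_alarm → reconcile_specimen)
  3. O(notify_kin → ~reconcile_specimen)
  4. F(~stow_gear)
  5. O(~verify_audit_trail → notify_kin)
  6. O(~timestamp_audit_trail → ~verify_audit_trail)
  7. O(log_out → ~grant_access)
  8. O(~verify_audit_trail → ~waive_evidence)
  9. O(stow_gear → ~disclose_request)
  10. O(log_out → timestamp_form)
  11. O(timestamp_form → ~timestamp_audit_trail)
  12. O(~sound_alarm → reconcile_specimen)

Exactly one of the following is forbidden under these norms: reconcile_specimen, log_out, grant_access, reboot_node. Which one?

Premises 12 and 2 are O(~sound_alarm → reconcile_specimen) and O(sound_alarm → reconcile_specimen); every ideal world satisfies ~sound_alarm or sound_alarm, so in either case reconcile_specimen holds — hence O(reconcile_specimen).
The contrapositive of premise 3 (O(notify_kin → ~reconcile_specimen)) is O(reconcile_specimen → ~notify_kin), and O(reconcile_specimen) is already established, so O(~notify_kin).
Premise 5 is O(~verify_audit_trail → notify_kin); contrapositively O(~notify_kin → verify_audit_trail). Since O(~notify_kin) holds, K gives O(verify_audit_trail).
Premise 6 is O(~timestamp_audit_trail → ~verify_audit_trail); contrapositively O(verify_audit_trail → timestamp_audit_trail). Since O(verify_audit_trail) holds, K gives O(timestamp_audit_trail).
Premise 11 is O(timestamp_form → ~timestamp_audit_trail); contrapositively O(timestamp_audit_trail → ~timestamp_form). Since O(timestamp_audit_trail) holds, K gives O(~timestamp_form).
Premise 10 is O(log_out → timestamp_form); contrapositively O(~timestamp_form → ~log_out). Since O(~timestamp_form) holds, K gives O(~log_out).
So O(~log_out) holds, i.e. log_out is forbidden. None of the other listed options is forbidden under the premises.

log_out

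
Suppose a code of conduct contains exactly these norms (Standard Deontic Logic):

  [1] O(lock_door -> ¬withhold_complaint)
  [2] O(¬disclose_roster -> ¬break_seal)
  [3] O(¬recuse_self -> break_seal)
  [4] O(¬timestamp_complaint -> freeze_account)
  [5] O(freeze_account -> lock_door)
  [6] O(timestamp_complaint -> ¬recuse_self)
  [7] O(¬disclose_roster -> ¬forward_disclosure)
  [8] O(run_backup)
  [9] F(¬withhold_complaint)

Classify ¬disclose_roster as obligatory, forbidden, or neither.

Forbidden

Premise 9 is F(¬withhold_complaint), i.e. O(withhold_complaint).
The contrapositive of premise 1 (O(lock_door -> ¬withhold_complaint)) is O(withhold_complaint -> ¬lock_door), and O(withhold_complaint) is already established, so O(¬lock_door).
The contrapositive of premise 5 (O(freeze_account -> lock_door)) is O(¬lock_door -> ¬freeze_account), and O(¬lock_door) is already established, so O(¬freeze_account).
Premise 4, O(¬timestamp_complaint -> freeze_account), contraposes to O(¬freeze_account -> timestamp_complaint); with O(¬freeze_account) we get O(timestamp_complaint).
With premise 6, O(timestamp_complaint -> ¬recuse_self), the K-axiom yields O(¬recuse_self).
Premise 3 is O(¬recuse_self -> break_seal); since O(¬recuse_self), deontic closure gives O(break_seal).
Premise 2, O(¬disclose_roster -> ¬break_seal), contraposes to O(break_seal -> disclose_roster); with O(break_seal) we get O(disclose_roster).
Premises 7, 8 do not contribute to this derivation.
Thus O(disclose_roster), which is F(¬disclose_roster): ¬disclose_roster is forbidden.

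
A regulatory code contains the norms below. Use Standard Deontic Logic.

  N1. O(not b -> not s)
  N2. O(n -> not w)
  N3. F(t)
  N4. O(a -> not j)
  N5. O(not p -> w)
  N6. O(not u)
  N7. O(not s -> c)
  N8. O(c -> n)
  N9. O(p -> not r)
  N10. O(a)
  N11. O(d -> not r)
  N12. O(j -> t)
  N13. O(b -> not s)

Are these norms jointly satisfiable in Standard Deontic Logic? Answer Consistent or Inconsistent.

Premise 12 is O(j -> t), but O(j) is not derivable from the premises, so it does not yield O(t).
So O(t) is not derivable, and the apparent clash with O(not t) does not arise.
A world satisfying every obligation exists (e.g. a=true, b=false, c=true, d=false, j=false, n=true, p=true, r=false, s=false, t=false, u=false, w=false); no atom is both obligatory and forbidden, so the set is consistent.

Consistent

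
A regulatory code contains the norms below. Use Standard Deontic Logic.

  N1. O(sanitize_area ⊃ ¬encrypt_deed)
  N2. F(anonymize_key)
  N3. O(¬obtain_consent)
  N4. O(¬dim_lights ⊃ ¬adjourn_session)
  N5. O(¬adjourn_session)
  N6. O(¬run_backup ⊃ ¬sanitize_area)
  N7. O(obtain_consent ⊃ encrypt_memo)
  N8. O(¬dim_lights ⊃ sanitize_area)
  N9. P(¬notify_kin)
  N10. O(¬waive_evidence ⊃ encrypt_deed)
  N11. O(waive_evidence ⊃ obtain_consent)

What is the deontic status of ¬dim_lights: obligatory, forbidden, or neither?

Forbidden

Premise 3 states O(¬obtain_consent) outright.
The contrapositive of premise 11 (O(waive_evidence ⊃ obtain_consent)) is O(¬obtain_consent ⊃ ¬waive_evidence), and O(¬obtain_consent) is already established, so O(¬waive_evidence).
From O(¬waive_evidence) and premise 10, O(¬waive_evidence ⊃ encrypt_deed), we obtain O(encrypt_deed).
Premise 1, O(sanitize_area ⊃ ¬encrypt_deed), contraposes to O(encrypt_deed ⊃ ¬sanitize_area); with O(encrypt_deed) we get O(¬sanitize_area).
Premise 8 is O(¬dim_lights ⊃ sanitize_area); contrapositively O(¬sanitize_area ⊃ dim_lights). Since O(¬sanitize_area) holds, K gives O(dim_lights).
Premises 2, 4, 5, 6, 7, 9 do not contribute to this derivation.
Thus O(dim_lights), which is F(¬dim_lights): ¬dim_lights is forbidden.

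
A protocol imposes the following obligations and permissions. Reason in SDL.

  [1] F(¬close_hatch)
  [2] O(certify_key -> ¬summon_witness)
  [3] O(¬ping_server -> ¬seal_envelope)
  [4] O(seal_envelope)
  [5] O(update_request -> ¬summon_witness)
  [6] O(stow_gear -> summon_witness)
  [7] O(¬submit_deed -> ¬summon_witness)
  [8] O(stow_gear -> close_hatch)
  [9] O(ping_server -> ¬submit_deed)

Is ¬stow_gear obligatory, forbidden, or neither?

Obligatory

Premise 4 states O(seal_envelope) outright.
Premise 3, O(¬ping_server -> ¬seal_envelope), contraposes to O(seal_envelope -> ping_server); with O(seal_envelope) we get O(ping_server).
With premise 9, O(ping_server -> ¬submit_deed), the K-axiom yields O(¬submit_deed).
Applying K to premise 7 (O(¬submit_deed -> ¬summon_witness)) and O(¬submit_deed) yields O(¬summon_witness).
Premise 6 is O(stow_gear -> summon_witness); contrapositively O(¬summon_witness -> ¬stow_gear). Since O(¬summon_witness) holds, K gives O(¬stow_gear).
Premises 1, 2, 5, 8 do not contribute to this derivation.
Hence ¬stow_gear is obligatory.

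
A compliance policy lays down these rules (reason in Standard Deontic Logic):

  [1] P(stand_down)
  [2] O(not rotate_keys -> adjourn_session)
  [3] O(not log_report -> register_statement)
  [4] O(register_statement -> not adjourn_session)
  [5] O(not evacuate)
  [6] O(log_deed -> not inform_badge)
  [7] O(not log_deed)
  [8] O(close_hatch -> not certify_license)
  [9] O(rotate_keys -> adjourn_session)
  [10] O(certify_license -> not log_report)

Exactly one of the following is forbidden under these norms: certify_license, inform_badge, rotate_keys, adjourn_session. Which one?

certify_license

Premises 9 and 2 are O(rotate_keys -> adjourn_session) and O(not rotate_keys -> adjourn_session); every ideal world satisfies rotate_keys or not rotate_keys, so in either case adjourn_session holds — hence O(adjourn_session).
Premise 4 is O(register_statement -> not adjourn_session); contrapositively O(adjourn_session -> not register_statement). Since O(adjourn_session) holds, K gives O(not register_statement).
Premise 3 is O(not log_report -> register_statement); contrapositively O(not register_statement -> log_report). Since O(not register_statement) holds, K gives O(log_report).
Premise 10, O(certify_license -> not log_report), contraposes to O(log_report -> not certify_license); with O(log_report) we get O(not certify_license).
So O(not certify_license) holds, i.e. certify_license is forbidden. None of the other listed options is forbidden under the premises.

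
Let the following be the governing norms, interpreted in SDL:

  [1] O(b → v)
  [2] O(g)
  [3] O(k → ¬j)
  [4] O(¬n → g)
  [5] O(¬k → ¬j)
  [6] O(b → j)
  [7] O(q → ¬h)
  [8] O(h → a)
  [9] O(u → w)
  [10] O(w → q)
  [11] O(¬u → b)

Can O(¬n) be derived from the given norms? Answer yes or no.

No

Premise 4 is O(¬n → g); even if O(g) held, inferring O(¬n) would be affirming the consequent — invalid.
No other premise forces O(¬n). An ideal world satisfying every premise can still have ¬n false, so O(¬n) is not derivable.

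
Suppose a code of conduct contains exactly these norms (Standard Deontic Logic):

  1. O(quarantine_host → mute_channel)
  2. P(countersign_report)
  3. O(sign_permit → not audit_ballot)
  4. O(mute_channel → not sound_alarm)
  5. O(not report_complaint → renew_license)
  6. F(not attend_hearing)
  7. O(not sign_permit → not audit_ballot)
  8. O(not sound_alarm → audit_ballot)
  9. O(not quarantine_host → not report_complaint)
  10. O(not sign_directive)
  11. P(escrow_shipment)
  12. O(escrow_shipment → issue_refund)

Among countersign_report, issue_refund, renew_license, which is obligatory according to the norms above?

renew_license

Premises 7 and 3 are O(not sign_permit → not audit_ballot) and O(sign_permit → not audit_ballot); every ideal world satisfies not sign_permit or sign_permit, so in either case not audit_ballot holds — hence O(not audit_ballot).
Premise 8 is O(not sound_alarm → audit_ballot); contrapositively O(not audit_ballot → sound_alarm). Since O(not audit_ballot) holds, K gives O(sound_alarm).
Premise 4 is O(mute_channel → not sound_alarm); contrapositively O(sound_alarm → not mute_channel). Since O(sound_alarm) holds, K gives O(not mute_channel).
The contrapositive of premise 1 (O(quarantine_host → mute_channel)) is O(not mute_channel → not quarantine_host), and O(not mute_channel) is already established, so O(not quarantine_host).
Applying K to premise 9 (O(not quarantine_host → not report_complaint)) and O(not quarantine_host) yields O(not report_complaint).
From O(not report_complaint) and premise 5, O(not report_complaint → renew_license), we obtain O(renew_license).
So O(renew_license) holds — renew_license is obligatory. None of the other listed options is made obligatory by any chain of premises.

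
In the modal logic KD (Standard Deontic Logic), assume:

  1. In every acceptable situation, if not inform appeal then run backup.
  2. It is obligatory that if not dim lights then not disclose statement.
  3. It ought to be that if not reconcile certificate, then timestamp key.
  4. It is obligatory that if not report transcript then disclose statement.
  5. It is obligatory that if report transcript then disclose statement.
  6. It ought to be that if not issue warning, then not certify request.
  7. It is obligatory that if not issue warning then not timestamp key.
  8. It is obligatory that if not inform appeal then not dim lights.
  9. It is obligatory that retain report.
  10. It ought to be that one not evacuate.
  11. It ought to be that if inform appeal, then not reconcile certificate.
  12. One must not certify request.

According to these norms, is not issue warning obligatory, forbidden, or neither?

Forbidden

Premises 5 and 4 are O(report_transcript → disclose_statement) and O(¬report_transcript → disclose_statement); every ideal world satisfies report_transcript or ¬report_transcript, so in either case disclose_statement holds — hence O(disclose_statement).
Premise 2 is O(¬dim_lights → ¬disclose_statement); contrapositively O(disclose_statement → dim_lights). Since O(disclose_statement) holds, K gives O(dim_lights).
Premise 8 is O(¬inform_appeal → ¬dim_lights); contrapositively O(dim_lights → inform_appeal). Since O(dim_lights) holds, K gives O(inform_appeal).
From O(inform_appeal) and premise 11, O(inform_appeal → ¬reconcile_certificate), we obtain O(¬reconcile_certificate).
Applying K to premise 3 (O(¬reconcile_certificate → timestamp_key)) and O(¬reconcile_certificate) yields O(timestamp_key).
Premise 7 is O(¬issue_warning → ¬timestamp_key); contrapositively O(timestamp_key → issue_warning). Since O(timestamp_key) holds, K gives O(issue_warning).
Premises 1, 6, 9, 10, 12 do not contribute to this derivation.
Thus O(issue_warning), which is F(¬issue_warning): ¬issue_warning is forbidden.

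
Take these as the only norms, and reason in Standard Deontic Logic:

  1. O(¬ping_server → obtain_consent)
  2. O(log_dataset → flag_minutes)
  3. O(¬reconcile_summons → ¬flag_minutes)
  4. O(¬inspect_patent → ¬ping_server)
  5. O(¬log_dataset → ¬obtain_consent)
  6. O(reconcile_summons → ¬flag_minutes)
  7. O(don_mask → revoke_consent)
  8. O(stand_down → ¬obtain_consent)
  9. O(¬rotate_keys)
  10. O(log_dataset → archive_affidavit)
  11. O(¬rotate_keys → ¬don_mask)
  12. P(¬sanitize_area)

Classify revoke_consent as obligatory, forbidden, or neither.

Neither

Premise 7 is O(don_mask → revoke_consent), but O(don_mask) is not derivable from the premises, so it does not yield O(revoke_consent).
No premise or chain of K-axiom applications forces O(revoke_consent), and none forces O(¬revoke_consent). So revoke_consent is neither obligatory nor forbidden under these norms.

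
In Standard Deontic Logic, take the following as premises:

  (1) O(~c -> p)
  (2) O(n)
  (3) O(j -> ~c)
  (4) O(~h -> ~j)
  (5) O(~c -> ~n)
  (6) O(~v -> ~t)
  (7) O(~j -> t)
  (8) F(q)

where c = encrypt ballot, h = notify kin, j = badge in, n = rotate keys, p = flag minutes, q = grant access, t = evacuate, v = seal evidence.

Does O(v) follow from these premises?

From premise 2 we have O(n).
The contrapositive of premise 5 (O(~c -> ~n)) is O(n -> c), and O(n) is already established, so O(c).
Premise 3, O(j -> ~c), contraposes to O(c -> ~j); with O(c) we get O(~j).
With premise 7, O(~j -> t), the K-axiom yields O(t).
Premise 6, O(~v -> ~t), contraposes to O(t -> v); with O(t) we get O(v).
Premises 1, 4, 8 do not contribute to this derivation.
So O(v) follows.

Yes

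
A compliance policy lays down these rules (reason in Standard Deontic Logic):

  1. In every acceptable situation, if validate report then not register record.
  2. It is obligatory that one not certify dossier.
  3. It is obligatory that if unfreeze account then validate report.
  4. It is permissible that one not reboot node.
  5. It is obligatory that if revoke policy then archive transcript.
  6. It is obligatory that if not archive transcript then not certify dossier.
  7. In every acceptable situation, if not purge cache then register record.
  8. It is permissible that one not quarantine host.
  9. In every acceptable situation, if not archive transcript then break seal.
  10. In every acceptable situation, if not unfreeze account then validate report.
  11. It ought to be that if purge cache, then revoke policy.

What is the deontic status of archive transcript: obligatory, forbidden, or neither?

Premises 10 and 3 cover both cases: O(¬unfreeze_account → validate_report) and O(unfreeze_account → validate_report). Since ¬unfreeze_account ∨ unfreeze_account is a tautology, O(validate_report) follows.
From O(validate_report) and premise 1, O(validate_report → ¬register_record), we obtain O(¬register_record).
The contrapositive of premise 7 (O(¬purge_cache → register_record)) is O(¬register_record → purge_cache), and O(¬register_record) is already established, so O(purge_cache).
With premise 11, O(purge_cache → revoke_policy), the K-axiom yields O(revoke_policy).
Premise 5 is O(revoke_policy → archive_transcript); since O(revoke_policy), deontic closure gives O(archive_transcript).
Premises 2, 4, 6, 8, 9 do not contribute to this derivation.
Hence archive_transcript is obligatory.

Obligatory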